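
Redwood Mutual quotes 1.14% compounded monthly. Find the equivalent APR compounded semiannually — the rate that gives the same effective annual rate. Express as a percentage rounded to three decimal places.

1.143%

EAR = (1 + 0.0114/12)^12 − 1 = 0.011460.
Solve (1 + r/2)^2 = 1.011460: r/2 = 1.011460^(1/2) − 1 = 0.005714, so r = 0.011427 = 1.143%.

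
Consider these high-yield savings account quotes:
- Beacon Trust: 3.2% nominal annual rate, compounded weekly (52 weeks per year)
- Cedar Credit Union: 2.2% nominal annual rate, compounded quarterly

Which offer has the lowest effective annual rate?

Cedar Credit Union

Beacon Trust: (1 + 0.032/52)^52 − 1 = 3.251%
Cedar Credit Union: (1 + 0.022/4)^4 − 1 = 2.218%
The lowest effective annual rate is Cedar Credit Union at 2.218%.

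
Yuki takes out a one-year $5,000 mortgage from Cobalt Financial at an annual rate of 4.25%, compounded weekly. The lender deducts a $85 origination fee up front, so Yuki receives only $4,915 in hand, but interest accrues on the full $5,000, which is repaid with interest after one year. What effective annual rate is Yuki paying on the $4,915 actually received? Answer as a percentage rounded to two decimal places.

6.14%

Amount owed after one year: 5,000 × (1 + 0.0425/52)^52 = 5,000 × 1.043398 = $5,216.99.
Effective rate on net proceeds: 5,216.99 / 4,915 − 1 = 0.061442 = 6.14%.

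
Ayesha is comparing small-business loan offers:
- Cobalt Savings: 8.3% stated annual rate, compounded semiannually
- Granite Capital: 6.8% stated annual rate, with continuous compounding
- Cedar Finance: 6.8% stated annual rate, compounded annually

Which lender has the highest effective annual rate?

Cobalt Savings

Cobalt Savings: (1 + 0.083/2)^2 − 1 = 8.472%
Granite Capital: e^0.068 − 1 = 7.037%
Cedar Finance: compounded annually, EAR = 6.800%
The highest effective annual rate is Cobalt Savings at 8.472%.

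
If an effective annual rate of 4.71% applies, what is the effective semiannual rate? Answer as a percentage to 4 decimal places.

The per-half-year rate i satisfies (1 + i)^2 = 1 + 0.0471.
i = 1.0471^(1/2) − 1 = 0.0232790 = 2.3279%.

2.3279%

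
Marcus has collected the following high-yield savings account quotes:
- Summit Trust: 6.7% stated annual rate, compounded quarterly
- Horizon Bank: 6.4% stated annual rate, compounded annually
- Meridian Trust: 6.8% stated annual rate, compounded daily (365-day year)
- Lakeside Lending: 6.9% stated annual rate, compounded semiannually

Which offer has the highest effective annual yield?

Summit Trust: (1 + 0.067/4)^4 − 1 = 6.870%
Horizon Bank: compounded annually, EAR = 6.400%
Meridian Trust: (1 + 0.068/365)^365 − 1 = 7.036%
Lakeside Lending: (1 + 0.069/2)^2 − 1 = 7.019%
The highest effective annual rate is Meridian Trust at 7.036%.

Meridian Trust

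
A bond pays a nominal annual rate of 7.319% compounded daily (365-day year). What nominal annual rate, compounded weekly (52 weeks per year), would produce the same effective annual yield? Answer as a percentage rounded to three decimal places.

EAR = (1 + 0.07319/365)^365 − 1 = 0.075927.
Solve (1 + r/52)^52 = 1.075927: r/52 = 1.075927^(1/52) − 1 = 0.001408, so r = 0.073234 = 7.323%.

7.323%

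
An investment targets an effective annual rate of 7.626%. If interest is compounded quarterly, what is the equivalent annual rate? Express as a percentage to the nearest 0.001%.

7.417%

(1 + r/4)^4 − 1 = 0.07626, so 1 + r/4 = 1.07626^(1/4).
r/4 = 0.018543, so r = 0.074171 = 7.417%.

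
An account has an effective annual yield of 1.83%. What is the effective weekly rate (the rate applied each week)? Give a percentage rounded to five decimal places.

The per-week rate i satisfies (1 + i)^52 = 1 + 0.0183.
i = 1.0183^(1/52) − 1 = 0.0003488 = 0.03488%.

0.03488%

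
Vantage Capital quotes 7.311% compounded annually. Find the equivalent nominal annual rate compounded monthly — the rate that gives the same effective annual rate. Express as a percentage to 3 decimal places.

Compounded annually, EAR = nominal = 0.073110.
Solve (1 + r/12)^12 = 1.073110: r/12 = 1.073110^(1/12) − 1 = 0.005897, so r = 0.070769 = 7.077%.

7.077%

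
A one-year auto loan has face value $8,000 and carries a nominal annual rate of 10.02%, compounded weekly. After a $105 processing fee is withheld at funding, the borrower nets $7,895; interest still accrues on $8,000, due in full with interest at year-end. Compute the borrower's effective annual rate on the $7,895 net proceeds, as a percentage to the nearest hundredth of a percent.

Amount owed after one year: 8,000 × (1 + 0.1002/52)^52 = 8,000 × 1.105285 = $8,842.28.
Effective rate on net proceeds: 8,842.28 / 7,895 − 1 = 0.119985 = 12.00%.

12.00%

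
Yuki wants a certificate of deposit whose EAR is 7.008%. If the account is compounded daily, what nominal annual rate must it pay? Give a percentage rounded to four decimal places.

(1 + r/365)^365 − 1 = 0.07008, so 1 + r/365 = 1.07008^(1/365).
r/365 = 0.000186, so r = 0.067740 = 6.7740%.

6.7740%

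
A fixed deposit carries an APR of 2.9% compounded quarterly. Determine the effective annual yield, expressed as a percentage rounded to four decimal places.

2.9317%

EAR = (1 + 0.029/4)^4 − 1.
= (1 + 0.007250)^4 − 1 = 1.029317 − 1 = 2.9317%.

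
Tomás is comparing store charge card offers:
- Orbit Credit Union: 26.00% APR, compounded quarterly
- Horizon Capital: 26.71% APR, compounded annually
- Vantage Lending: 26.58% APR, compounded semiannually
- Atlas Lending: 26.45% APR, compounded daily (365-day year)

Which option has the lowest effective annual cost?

Orbit Credit Union: (1 + 0.2600/4)^4 − 1 = 28.647%
Horizon Capital: compounded annually, EAR = 26.710%
Vantage Lending: (1 + 0.2658/2)^2 − 1 = 28.346%
Atlas Lending: (1 + 0.2645/365)^365 − 1 = 30.265%
The lowest effective annual rate is Horizon Capital at 26.710%.

Horizon Capital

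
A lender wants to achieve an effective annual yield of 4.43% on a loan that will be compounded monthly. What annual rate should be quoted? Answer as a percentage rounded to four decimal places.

4.3425%

(1 + r/12)^12 − 1 = 0.0443, so 1 + r/12 = 1.0443^(1/12).
r/12 = 0.003619, so r = 0.043425 = 4.3425%.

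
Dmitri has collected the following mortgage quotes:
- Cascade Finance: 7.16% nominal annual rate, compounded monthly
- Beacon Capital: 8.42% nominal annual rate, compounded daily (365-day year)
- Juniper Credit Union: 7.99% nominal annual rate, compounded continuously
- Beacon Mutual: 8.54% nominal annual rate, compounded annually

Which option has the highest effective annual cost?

Beacon Capital

Cascade Finance: (1 + 0.0716/12)^12 − 1 = 7.400%
Beacon Capital: (1 + 0.0842/365)^365 − 1 = 8.784%
Juniper Credit Union: e^0.0799 − 1 = 8.318%
Beacon Mutual: compounded annually, EAR = 8.540%
The highest effective annual rate is Beacon Capital at 8.784%.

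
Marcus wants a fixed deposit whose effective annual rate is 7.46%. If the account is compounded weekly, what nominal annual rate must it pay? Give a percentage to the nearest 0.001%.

7.200%

(1 + r/52)^52 − 1 = 0.0746, so 1 + r/52 = 1.0746^(1/52).
r/52 = 0.001385, so r = 0.071998 = 7.200%.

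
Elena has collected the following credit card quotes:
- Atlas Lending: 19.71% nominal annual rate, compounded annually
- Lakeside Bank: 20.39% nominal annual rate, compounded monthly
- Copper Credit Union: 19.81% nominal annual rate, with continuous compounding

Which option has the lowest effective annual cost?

Atlas Lending

Atlas Lending: compounded annually, EAR = 19.710%
Lakeside Bank: (1 + 0.2039/12)^12 − 1 = 22.408%
Copper Credit Union: e^0.1981 − 1 = 21.908%
The lowest effective annual rate is Atlas Lending at 19.710%.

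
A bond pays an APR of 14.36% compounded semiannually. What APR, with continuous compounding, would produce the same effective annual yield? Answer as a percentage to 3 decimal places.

EAR = (1 + 0.1436/2)^2 − 1 = 0.148755.
Equivalent continuous rate: r = ln(1 + 0.148755) = 0.138679 = 13.868%.

13.868%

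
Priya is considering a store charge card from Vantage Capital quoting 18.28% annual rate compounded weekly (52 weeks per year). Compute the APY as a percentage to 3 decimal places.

20.019%

EAR = (1 + 0.1828/52)^52 − 1.
= (1 + 0.003515)^52 − 1 = 1.200189 − 1 = 20.019%.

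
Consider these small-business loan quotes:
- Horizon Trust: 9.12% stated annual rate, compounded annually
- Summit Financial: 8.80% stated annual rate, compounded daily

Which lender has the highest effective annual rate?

Horizon Trust: compounded annually, EAR = 9.120%
Summit Financial: (1 + 0.0880/365)^365 − 1 = 9.198%
The highest effective annual rate is Summit Financial at 9.198%.

Summit Financial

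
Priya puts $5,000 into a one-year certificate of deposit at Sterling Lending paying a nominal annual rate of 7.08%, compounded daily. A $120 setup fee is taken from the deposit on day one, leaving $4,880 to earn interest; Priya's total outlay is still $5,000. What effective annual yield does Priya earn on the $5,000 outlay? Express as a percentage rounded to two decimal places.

Value after one year: 4,880 × (1 + 0.0708/365)^365 = 4,880 × 1.073359 = $5,237.99.
Effective yield on the $5,000 outlay: 5,237.99 / 5,000 − 1 = 0.047599 = 4.76%.

4.76%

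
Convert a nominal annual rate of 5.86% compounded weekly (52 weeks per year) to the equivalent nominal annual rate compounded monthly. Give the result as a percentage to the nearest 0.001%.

EAR = (1 + 0.0586/52)^52 − 1 = 0.060316.
Solve (1 + r/12)^12 = 1.060316: r/12 = 1.060316^(1/12) − 1 = 0.004893, so r = 0.058710 = 5.871%.

5.871%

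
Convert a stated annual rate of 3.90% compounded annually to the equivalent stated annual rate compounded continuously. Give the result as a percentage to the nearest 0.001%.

Compounded annually, EAR = nominal = 0.039000.
Equivalent continuous rate: r = ln(1 + 0.039000) = 0.038259 = 3.826%.

3.826%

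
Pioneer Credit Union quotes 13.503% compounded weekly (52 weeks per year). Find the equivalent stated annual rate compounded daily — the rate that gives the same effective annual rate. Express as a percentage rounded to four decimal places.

EAR = (1 + 0.13503/52)^52 − 1 = 0.144371.
Solve (1 + r/365)^365 = 1.144371: r/365 = 1.144371^(1/365) − 1 = 0.000370, so r = 0.134880 = 13.4880%.

13.4880%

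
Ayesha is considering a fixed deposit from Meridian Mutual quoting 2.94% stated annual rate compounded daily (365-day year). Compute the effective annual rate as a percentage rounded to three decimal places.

2.984%

EAR = (1 + 0.0294/365)^365 − 1.
= (1 + 0.000081)^365 − 1 = 1.029835 − 1 = 2.984%.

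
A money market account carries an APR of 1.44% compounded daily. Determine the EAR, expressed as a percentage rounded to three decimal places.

EAR = (1 + 0.0144/365)^365 − 1.
= 1.014504 − 1 = 1.450%.

1.450%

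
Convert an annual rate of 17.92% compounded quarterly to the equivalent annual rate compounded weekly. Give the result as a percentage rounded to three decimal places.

EAR = (1 + 0.1792/4)^4 − 1 = 0.191606.
Solve (1 + r/52)^52 = 1.191606: r/52 = 1.191606^(1/52) − 1 = 0.003377, so r = 0.175598 = 17.560%.

17.560%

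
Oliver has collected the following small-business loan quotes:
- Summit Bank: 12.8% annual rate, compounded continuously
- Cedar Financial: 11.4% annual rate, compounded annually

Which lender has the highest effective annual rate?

Summit Bank

Summit Bank: e^0.128 − 1 = 13.655%
Cedar Financial: compounded annually, EAR = 11.400%
The highest effective annual rate is Summit Bank at 13.655%.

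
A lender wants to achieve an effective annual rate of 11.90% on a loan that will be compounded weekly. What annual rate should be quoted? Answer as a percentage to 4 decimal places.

11.2557%

(1 + r/52)^52 − 1 = 0.1190, so 1 + r/52 = 1.1190^(1/52).
r/52 = 0.002165, so r = 0.112557 = 11.2557%.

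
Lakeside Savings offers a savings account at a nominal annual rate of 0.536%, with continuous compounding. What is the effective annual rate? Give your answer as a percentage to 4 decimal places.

With continuous compounding, EAR = e^0.00536 − 1.
e^0.00536 = 1.005374, so EAR = 0.005374 = 0.5374%.

0.5374%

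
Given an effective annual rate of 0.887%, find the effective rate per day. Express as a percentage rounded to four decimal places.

The per-day rate i satisfies (1 + i)^365 = 1 + 0.00887.
i = 1.00887^(1/365) − 1 = 0.0000242 = 0.0024%.

0.0024%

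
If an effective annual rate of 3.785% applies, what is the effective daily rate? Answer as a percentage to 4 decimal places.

0.0102%

The per-day rate i satisfies (1 + i)^365 = 1 + 0.03785.
i = 1.03785^(1/365) − 1 = 0.0001018 = 0.0102%.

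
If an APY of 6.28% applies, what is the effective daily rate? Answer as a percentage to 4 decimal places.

0.0167%

The per-day rate i satisfies (1 + i)^365 = 1 + 0.0628.
i = 1.0628^(1/365) − 1 = 0.0001669 = 0.0167%.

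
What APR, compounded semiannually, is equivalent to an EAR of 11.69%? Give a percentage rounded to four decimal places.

(1 + r/2)^2 − 1 = 0.1169, so 1 + r/2 = 1.1169^(1/2).
r/2 = 0.056835, so r = 0.113670 = 11.3670%.

11.3670%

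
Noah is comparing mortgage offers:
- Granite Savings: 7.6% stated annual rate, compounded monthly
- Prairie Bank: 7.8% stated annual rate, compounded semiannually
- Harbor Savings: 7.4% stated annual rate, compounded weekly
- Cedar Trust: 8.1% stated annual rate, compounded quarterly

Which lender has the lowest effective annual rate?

Granite Savings: (1 + 0.076/12)^12 − 1 = 7.870%
Prairie Bank: (1 + 0.078/2)^2 − 1 = 7.952%
Harbor Savings: (1 + 0.074/52)^52 − 1 = 7.675%
Cedar Trust: (1 + 0.081/4)^4 − 1 = 8.349%
The lowest effective annual rate is Harbor Savings at 7.675%.

Harbor Savings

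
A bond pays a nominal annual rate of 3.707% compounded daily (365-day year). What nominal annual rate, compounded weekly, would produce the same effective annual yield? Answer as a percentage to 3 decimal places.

EAR = (1 + 0.03707/365)^365 − 1 = 0.037764.
Solve (1 + r/52)^52 = 1.037764: r/52 = 1.037764^(1/52) − 1 = 0.000713, so r = 0.037081 = 3.708%.

3.708%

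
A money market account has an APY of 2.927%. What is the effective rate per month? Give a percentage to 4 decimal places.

0.2407%

The per-month rate i satisfies (1 + i)^12 = 1 + 0.02927.
i = 1.02927^(1/12) − 1 = 0.0024070 = 0.2407%.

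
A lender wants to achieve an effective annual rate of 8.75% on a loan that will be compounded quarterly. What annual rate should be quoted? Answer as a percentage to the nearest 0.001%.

(1 + r/4)^4 − 1 = 0.0875, so 1 + r/4 = 1.0875^(1/4).
r/4 = 0.021192, so r = 0.084767 = 8.477%.

8.477%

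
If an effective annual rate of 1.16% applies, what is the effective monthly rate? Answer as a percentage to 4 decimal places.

0.0962%

The per-month rate i satisfies (1 + i)^12 = 1 + 0.0116.
i = 1.0116^(1/12) − 1 = 0.0009616 = 0.0962%.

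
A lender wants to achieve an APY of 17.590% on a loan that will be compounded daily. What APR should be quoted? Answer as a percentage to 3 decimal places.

(1 + r/365)^365 − 1 = 0.17590, so 1 + r/365 = 1.17590^(1/365).
r/365 = 0.000444, so r = 0.162070 = 16.207%.

16.207%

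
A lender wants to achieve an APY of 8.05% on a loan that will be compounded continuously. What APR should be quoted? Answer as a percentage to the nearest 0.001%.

Continuous: nominal r satisfies e^r − 1 = 0.0805.
r = ln(1 + 0.0805) = ln(1.0805) = 0.077424 = 7.742%.

7.742%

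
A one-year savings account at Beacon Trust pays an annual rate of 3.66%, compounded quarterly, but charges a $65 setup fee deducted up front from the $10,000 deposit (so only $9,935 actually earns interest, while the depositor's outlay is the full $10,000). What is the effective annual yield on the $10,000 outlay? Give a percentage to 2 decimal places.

3.04%

Value after one year: 9,935 × (1 + 0.0366/4)^4 = 9,935 × 1.037105 = $10,303.64.
Effective yield on the $10,000 outlay: 10,303.64 / 10,000 − 1 = 0.030364 = 3.04%.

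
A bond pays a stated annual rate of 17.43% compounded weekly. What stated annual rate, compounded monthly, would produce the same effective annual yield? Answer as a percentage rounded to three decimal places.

17.528%

EAR = (1 + 0.1743/52)^52 − 1 = 0.190066.
Solve (1 + r/12)^12 = 1.190066: r/12 = 1.190066^(1/12) − 1 = 0.014606, so r = 0.175276 = 17.528%.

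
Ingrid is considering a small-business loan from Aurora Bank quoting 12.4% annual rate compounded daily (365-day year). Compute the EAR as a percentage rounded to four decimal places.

EAR = (1 + 0.124/365)^365 − 1.
= (1 + 0.000340)^365 − 1 = 1.131992 − 1 = 13.1992%.

13.1992%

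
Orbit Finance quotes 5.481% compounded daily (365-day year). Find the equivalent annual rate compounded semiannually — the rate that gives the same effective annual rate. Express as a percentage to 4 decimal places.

EAR = (1 + 0.05481/365)^365 − 1 = 0.056336.
Solve (1 + r/2)^2 = 1.056336: r/2 = 1.056336^(1/2) − 1 = 0.027782, so r = 0.055564 = 5.5564%.

5.5564%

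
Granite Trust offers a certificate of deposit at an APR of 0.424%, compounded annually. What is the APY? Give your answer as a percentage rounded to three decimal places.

0.424%

Annual compounding means the effective rate equals the nominal rate: 0.424%.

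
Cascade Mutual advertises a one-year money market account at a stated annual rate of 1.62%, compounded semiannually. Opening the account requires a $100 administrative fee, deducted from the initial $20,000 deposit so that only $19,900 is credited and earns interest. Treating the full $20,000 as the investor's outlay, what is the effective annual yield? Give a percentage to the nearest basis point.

1.12%

Value after one year: 19,900 × (1 + 0.0162/2)^2 = 19,900 × 1.016266 = $20,223.69.
Effective yield on the $20,000 outlay: 20,223.69 / 20,000 − 1 = 0.011184 = 1.12%.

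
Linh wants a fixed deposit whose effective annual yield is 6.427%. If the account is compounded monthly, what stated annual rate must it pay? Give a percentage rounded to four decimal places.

6.2451%

(1 + r/12)^12 − 1 = 0.06427, so 1 + r/12 = 1.06427^(1/12).
r/12 = 0.005204, so r = 0.062451 = 6.2451%.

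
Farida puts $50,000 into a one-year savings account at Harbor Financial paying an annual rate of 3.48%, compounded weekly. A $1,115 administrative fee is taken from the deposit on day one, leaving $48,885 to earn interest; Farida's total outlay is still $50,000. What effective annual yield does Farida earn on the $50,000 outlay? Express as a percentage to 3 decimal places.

1.231%

Value after one year: 48,885 × (1 + 0.0348/52)^52 = 48,885 × 1.035401 = $50,615.56.
Effective yield on the $50,000 outlay: 50,615.56 / 50,000 − 1 = 0.012311 = 1.231%.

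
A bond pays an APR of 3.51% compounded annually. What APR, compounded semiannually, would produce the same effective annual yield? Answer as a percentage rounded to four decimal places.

Compounded annually, EAR = nominal = 0.035100.
Solve (1 + r/2)^2 = 1.035100: r/2 = 1.035100^(1/2) − 1 = 0.017399, so r = 0.034797 = 3.4797%.

3.4797%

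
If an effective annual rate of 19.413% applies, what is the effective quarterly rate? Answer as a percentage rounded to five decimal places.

The per-quarter rate i satisfies (1 + i)^4 = 1 + 0.19413.
i = 1.19413^(1/4) − 1 = 0.0453528 = 4.53528%.

4.53528%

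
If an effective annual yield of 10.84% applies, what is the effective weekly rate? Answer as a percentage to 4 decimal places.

The per-week rate i satisfies (1 + i)^52 = 1 + 0.1084.
i = 1.1084^(1/52) − 1 = 0.0019811 = 0.1981%.

0.1981%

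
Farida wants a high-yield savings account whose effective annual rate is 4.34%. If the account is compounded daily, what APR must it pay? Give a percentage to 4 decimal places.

4.2487%

(1 + r/365)^365 − 1 = 0.0434, so 1 + r/365 = 1.0434^(1/365).
r/365 = 0.000116, so r = 0.042487 = 4.2487%.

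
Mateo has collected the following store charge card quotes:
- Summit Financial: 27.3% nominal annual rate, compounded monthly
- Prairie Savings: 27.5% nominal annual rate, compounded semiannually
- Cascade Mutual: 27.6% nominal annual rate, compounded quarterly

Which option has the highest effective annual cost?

Summit Financial: (1 + 0.273/12)^12 − 1 = 30.989%
Prairie Savings: (1 + 0.275/2)^2 − 1 = 29.391%
Cascade Mutual: (1 + 0.276/4)^4 − 1 = 30.590%
The highest effective annual rate is Summit Financial at 30.989%.

Summit Financial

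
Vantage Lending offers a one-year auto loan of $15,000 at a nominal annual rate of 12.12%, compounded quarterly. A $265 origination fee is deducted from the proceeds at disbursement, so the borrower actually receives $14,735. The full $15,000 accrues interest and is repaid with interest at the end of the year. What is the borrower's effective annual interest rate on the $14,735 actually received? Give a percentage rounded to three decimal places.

Amount owed after one year: 15,000 × (1 + 0.1212/4)^4 = 15,000 × 1.126821 = $16,902.31.
Effective rate on net proceeds: 16,902.31 / 14,735 − 1 = 0.147086 = 14.709%.

14.709%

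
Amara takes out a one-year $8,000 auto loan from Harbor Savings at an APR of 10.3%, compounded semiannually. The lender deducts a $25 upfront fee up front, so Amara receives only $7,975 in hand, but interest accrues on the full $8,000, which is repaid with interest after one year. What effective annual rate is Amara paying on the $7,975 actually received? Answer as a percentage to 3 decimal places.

10.912%

Amount owed after one year: 8,000 × (1 + 0.103/2)^2 = 8,000 × 1.105652 = $8,845.22.
Effective rate on net proceeds: 8,845.22 / 7,975 − 1 = 0.109118 = 10.912%.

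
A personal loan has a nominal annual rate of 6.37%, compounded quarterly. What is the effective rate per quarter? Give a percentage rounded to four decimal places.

With a nominal annual rate compounded quarterly, the periodic rate is the nominal rate divided by 4.
i = 0.0637 / 4 = 0.0159250 = 1.5925%.

1.5925%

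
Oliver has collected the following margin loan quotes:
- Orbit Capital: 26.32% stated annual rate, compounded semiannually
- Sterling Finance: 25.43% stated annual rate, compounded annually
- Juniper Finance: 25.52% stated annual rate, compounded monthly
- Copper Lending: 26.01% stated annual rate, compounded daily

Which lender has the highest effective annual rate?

Copper Lending

Orbit Capital: (1 + 0.2632/2)^2 − 1 = 28.052%
Sterling Finance: compounded annually, EAR = 25.430%
Juniper Finance: (1 + 0.2552/12)^12 − 1 = 28.727%
Copper Lending: (1 + 0.2601/365)^365 − 1 = 29.694%
The highest effective annual rate is Copper Lending at 29.694%.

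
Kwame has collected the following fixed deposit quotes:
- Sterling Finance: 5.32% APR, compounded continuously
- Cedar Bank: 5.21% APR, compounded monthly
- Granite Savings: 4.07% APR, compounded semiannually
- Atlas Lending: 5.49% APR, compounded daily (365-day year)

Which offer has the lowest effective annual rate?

Sterling Finance: e^0.0532 − 1 = 5.464%
Cedar Bank: (1 + 0.0521/12)^12 − 1 = 5.336%
Granite Savings: (1 + 0.0407/2)^2 − 1 = 4.111%
Atlas Lending: (1 + 0.0549/365)^365 − 1 = 5.643%
The lowest effective annual rate is Granite Savings at 4.111%.

Granite Savings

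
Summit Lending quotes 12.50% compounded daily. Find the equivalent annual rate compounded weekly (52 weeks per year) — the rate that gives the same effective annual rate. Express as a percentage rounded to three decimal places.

12.513%

EAR = (1 + 0.1250/365)^365 − 1 = 0.133124.
Solve (1 + r/52)^52 = 1.133124: r/52 = 1.133124^(1/52) − 1 = 0.002406, so r = 0.125129 = 12.513%.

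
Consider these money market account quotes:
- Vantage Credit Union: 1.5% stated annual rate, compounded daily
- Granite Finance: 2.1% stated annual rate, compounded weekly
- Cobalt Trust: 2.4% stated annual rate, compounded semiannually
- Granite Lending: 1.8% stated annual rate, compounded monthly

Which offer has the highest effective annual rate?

Vantage Credit Union: (1 + 0.015/365)^365 − 1 = 1.511%
Granite Finance: (1 + 0.021/52)^52 − 1 = 2.122%
Cobalt Trust: (1 + 0.024/2)^2 − 1 = 2.414%
Granite Lending: (1 + 0.018/12)^12 − 1 = 1.815%
The highest effective annual rate is Cobalt Trust at 2.414%.

Cobalt Trust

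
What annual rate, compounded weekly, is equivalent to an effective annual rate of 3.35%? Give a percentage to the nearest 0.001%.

3.296%

(1 + r/52)^52 − 1 = 0.0335, so 1 + r/52 = 1.0335^(1/52).
r/52 = 0.000634, so r = 0.032962 = 3.296%.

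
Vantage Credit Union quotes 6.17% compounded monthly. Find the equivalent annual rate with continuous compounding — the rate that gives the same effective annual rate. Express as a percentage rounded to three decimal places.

6.154%

EAR = (1 + 0.0617/12)^12 − 1 = 0.063475.
Equivalent continuous rate: r = ln(1 + 0.063475) = 0.061542 = 6.154%.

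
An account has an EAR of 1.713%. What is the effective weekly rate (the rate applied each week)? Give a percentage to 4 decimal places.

0.0327%

The per-week rate i satisfies (1 + i)^52 = 1 + 0.01713.
i = 1.01713^(1/52) − 1 = 0.0003267 = 0.0327%.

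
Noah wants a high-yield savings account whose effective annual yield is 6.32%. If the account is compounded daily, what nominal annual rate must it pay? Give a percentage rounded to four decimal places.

6.1288%

(1 + r/365)^365 − 1 = 0.0632, so 1 + r/365 = 1.0632^(1/365).
r/365 = 0.000168, so r = 0.061288 = 6.1288%.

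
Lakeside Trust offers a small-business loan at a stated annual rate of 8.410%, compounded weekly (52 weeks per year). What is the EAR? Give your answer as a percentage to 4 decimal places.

8.7664%

EAR = (1 + 0.08410/52)^52 − 1.
= (1 + 0.001617)^52 − 1 = 1.087664 − 1 = 8.7664%.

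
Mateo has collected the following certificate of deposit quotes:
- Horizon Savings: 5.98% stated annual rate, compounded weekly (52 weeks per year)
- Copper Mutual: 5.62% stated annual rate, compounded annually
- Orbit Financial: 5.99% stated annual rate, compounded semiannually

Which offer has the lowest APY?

Copper Mutual

Horizon Savings: (1 + 0.0598/52)^52 − 1 = 6.159%
Copper Mutual: compounded annually, EAR = 5.620%
Orbit Financial: (1 + 0.0599/2)^2 − 1 = 6.080%
The lowest effective annual rate is Copper Mutual at 5.620%.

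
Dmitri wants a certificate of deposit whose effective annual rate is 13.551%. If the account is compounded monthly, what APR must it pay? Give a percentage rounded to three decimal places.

(1 + r/12)^12 − 1 = 0.13551, so 1 + r/12 = 1.13551^(1/12).
r/12 = 0.010646, so r = 0.127757 = 12.776%.

12.776%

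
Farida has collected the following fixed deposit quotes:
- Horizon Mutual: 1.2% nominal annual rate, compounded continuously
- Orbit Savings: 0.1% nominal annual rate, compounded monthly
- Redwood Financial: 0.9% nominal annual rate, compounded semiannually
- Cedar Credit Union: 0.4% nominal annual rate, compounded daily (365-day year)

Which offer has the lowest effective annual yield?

Orbit Savings

Horizon Mutual: e^0.012 − 1 = 1.207%
Orbit Savings: (1 + 0.001/12)^12 − 1 = 0.100%
Redwood Financial: (1 + 0.009/2)^2 − 1 = 0.902%
Cedar Credit Union: (1 + 0.004/365)^365 − 1 = 0.401%
The lowest effective annual rate is Orbit Savings at 0.100%.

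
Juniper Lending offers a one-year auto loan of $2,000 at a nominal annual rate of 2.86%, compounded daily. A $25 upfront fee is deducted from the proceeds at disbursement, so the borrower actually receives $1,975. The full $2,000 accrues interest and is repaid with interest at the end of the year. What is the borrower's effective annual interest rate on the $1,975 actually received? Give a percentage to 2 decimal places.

4.20%

Amount owed after one year: 2,000 × (1 + 0.0286/365)^365 = 2,000 × 1.029012 = $2,058.02.
Effective rate on net proceeds: 2,058.02 / 1,975 − 1 = 0.042037 = 4.20%.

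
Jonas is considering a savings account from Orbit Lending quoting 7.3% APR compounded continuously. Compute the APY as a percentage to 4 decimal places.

7.5731%

With continuous compounding, EAR = e^0.073 − 1.
e^0.073 = 1.075731, so EAR = 0.075731 = 7.5731%.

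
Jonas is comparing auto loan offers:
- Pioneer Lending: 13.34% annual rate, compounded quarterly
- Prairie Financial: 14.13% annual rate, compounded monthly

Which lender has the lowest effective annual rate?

Pioneer Lending: (1 + 0.1334/4)^4 − 1 = 14.022%
Prairie Financial: (1 + 0.1413/12)^12 − 1 = 15.082%
The lowest effective annual rate is Pioneer Lending at 14.022%.

Pioneer Lending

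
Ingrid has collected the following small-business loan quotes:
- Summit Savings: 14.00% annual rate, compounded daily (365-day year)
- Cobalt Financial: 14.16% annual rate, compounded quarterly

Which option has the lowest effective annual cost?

Summit Savings: (1 + 0.1400/365)^365 − 1 = 15.024%
Cobalt Financial: (1 + 0.1416/4)^4 − 1 = 14.930%
The lowest effective annual rate is Cobalt Financial at 14.930%.

Cobalt Financial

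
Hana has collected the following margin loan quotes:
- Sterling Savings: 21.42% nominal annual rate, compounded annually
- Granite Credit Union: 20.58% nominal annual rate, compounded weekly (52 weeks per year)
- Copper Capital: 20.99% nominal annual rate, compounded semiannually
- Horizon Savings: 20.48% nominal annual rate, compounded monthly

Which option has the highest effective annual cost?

Granite Credit Union

Sterling Savings: compounded annually, EAR = 21.420%
Granite Credit Union: (1 + 0.2058/52)^52 − 1 = 22.801%
Copper Capital: (1 + 0.2099/2)^2 − 1 = 22.091%
Horizon Savings: (1 + 0.2048/12)^12 − 1 = 22.516%
The highest effective annual rate is Granite Credit Union at 22.801%.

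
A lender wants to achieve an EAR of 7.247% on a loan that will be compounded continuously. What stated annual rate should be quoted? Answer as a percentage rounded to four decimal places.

Continuous: nominal r satisfies e^r − 1 = 0.07247.
r = ln(1 + 0.07247) = ln(1.07247) = 0.069964 = 6.9964%.

6.9964%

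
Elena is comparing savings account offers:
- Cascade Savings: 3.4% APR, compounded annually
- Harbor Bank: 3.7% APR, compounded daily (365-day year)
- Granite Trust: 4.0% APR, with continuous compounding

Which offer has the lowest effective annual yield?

Cascade Savings: compounded annually, EAR = 3.400%
Harbor Bank: (1 + 0.037/365)^365 − 1 = 3.769%
Granite Trust: e^0.040 − 1 = 4.081%
The lowest effective annual rate is Cascade Savings at 3.400%.

Cascade Savings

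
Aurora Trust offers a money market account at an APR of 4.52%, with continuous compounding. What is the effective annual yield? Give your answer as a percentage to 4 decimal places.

4.6237%

With continuous compounding, EAR = e^0.0452 − 1.
e^0.0452 = 1.046237, so EAR = 0.046237 = 4.6237%.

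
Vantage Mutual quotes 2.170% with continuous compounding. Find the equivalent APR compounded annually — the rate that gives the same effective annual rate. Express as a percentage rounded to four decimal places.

EAR under continuous compounding: e^0.02170 − 1 = 0.021937.
Compounded annually, the equivalent nominal rate is the EAR itself: 2.1937%.

2.1937%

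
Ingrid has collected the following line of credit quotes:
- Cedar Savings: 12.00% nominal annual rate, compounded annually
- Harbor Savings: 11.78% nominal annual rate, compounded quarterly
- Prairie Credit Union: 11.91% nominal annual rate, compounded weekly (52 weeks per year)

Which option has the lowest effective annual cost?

Cedar Savings: compounded annually, EAR = 12.000%
Harbor Savings: (1 + 0.1178/4)^4 − 1 = 12.311%
Prairie Credit Union: (1 + 0.1191/52)^52 − 1 = 12.633%
The lowest effective annual rate is Cedar Savings at 12.000%.

Cedar Savings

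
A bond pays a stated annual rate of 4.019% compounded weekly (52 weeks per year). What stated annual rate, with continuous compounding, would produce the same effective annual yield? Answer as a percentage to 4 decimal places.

4.0174%

EAR = (1 + 0.04019/52)^52 − 1 = 0.040992.
Equivalent continuous rate: r = ln(1 + 0.040992) = 0.040174 = 4.0174%.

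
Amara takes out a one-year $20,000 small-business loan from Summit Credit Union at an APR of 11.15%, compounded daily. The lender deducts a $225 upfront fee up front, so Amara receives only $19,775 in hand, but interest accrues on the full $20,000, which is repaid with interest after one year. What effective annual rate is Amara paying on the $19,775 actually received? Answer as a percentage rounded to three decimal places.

Amount owed after one year: 20,000 × (1 + 0.1115/365)^365 = 20,000 × 1.117935 = $22,358.69.
Effective rate on net proceeds: 22,358.69 / 19,775 − 1 = 0.130655 = 13.065%.

13.065%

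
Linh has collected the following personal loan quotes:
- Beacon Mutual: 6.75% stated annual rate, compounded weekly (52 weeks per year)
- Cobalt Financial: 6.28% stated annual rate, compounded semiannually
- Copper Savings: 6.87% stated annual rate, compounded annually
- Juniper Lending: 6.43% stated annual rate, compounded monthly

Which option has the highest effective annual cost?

Beacon Mutual: (1 + 0.0675/52)^52 − 1 = 6.978%
Cobalt Financial: (1 + 0.0628/2)^2 − 1 = 6.379%
Copper Savings: compounded annually, EAR = 6.870%
Juniper Lending: (1 + 0.0643/12)^12 − 1 = 6.623%
The highest effective annual rate is Beacon Mutual at 6.978%.

Beacon Mutual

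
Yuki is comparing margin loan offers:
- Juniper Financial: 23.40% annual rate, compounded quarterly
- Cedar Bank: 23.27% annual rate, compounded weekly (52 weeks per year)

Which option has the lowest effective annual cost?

Juniper Financial

Juniper Financial: (1 + 0.2340/4)^4 − 1 = 25.535%
Cedar Bank: (1 + 0.2327/52)^52 − 1 = 26.135%
The lowest effective annual rate is Juniper Financial at 25.535%.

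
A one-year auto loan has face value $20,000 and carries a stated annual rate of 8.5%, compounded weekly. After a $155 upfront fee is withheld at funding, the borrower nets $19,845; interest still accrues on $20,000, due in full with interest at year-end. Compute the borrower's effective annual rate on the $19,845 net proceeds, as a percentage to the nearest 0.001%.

9.714%

Amount owed after one year: 20,000 × (1 + 0.085/52)^52 = 20,000 × 1.088642 = $21,772.83.
Effective rate on net proceeds: 21,772.83 / 19,845 − 1 = 0.097144 = 9.714%.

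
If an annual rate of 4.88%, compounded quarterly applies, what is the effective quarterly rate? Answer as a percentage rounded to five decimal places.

With a nominal annual rate compounded quarterly, the periodic rate is the nominal rate divided by 4.
i = 0.0488 / 4 = 0.0122000 = 1.22000%.

1.22000%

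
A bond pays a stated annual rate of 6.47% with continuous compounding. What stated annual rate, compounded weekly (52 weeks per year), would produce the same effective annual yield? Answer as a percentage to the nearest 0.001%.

6.474%

EAR under continuous compounding: e^0.0647 − 1 = 0.066839.
Solve (1 + r/52)^52 = 1.066839: r/52 = 1.066839^(1/52) − 1 = 0.001245, so r = 0.064740 = 6.474%.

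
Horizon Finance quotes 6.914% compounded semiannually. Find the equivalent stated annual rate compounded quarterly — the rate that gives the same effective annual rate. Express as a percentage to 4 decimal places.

EAR = (1 + 0.06914/2)^2 − 1 = 0.070335.
Solve (1 + r/4)^4 = 1.070335: r/4 = 1.070335^(1/4) − 1 = 0.017138, so r = 0.068553 = 6.8553%.

6.8553%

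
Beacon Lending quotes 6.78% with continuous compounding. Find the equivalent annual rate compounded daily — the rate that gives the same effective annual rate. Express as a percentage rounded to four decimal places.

6.7806%

EAR under continuous compounding: e^0.0678 − 1 = 0.070151.
Solve (1 + r/365)^365 = 1.070151: r/365 = 1.070151^(1/365) − 1 = 0.000186, so r = 0.067806 = 6.7806%.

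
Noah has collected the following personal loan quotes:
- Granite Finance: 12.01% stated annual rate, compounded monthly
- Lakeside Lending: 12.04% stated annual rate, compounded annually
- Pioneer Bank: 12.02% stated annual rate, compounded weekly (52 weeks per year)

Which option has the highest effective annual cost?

Pioneer Bank

Granite Finance: (1 + 0.1201/12)^12 − 1 = 12.694%
Lakeside Lending: compounded annually, EAR = 12.040%
Pioneer Bank: (1 + 0.1202/52)^52 − 1 = 12.757%
The highest effective annual rate is Pioneer Bank at 12.757%.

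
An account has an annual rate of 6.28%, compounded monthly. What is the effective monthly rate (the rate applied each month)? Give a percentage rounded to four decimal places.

0.5233%

With a nominal annual rate compounded monthly, the periodic rate is the nominal rate divided by 12.
i = 0.0628 / 12 = 0.0052333 = 0.5233%.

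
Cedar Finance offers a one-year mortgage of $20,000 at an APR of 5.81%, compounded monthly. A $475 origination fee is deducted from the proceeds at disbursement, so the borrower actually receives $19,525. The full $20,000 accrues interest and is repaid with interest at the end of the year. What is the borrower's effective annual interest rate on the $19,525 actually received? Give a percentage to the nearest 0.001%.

Amount owed after one year: 20,000 × (1 + 0.0581/12)^12 = 20,000 × 1.059672 = $21,193.45.
Effective rate on net proceeds: 21,193.45 / 19,525 − 1 = 0.085452 = 8.545%.

8.545%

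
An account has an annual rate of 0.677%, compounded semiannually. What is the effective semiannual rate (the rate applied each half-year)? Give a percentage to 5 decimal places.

With a nominal annual rate compounded semiannually, the periodic rate is the nominal rate divided by 2.
i = 0.00677 / 2 = 0.0033850 = 0.33850%.

0.33850%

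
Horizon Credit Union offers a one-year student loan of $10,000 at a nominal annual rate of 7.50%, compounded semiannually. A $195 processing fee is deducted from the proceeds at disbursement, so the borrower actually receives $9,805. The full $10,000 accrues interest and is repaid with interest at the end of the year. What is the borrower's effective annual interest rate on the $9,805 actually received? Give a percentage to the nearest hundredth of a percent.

9.78%

Amount owed after one year: 10,000 × (1 + 0.0750/2)^2 = 10,000 × 1.076406 = $10,764.06.
Effective rate on net proceeds: 10,764.06 / 9,805 − 1 = 0.097814 = 9.78%.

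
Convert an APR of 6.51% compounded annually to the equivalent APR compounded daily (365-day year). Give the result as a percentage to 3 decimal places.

6.307%

Compounded annually, EAR = nominal = 0.065100.
Solve (1 + r/365)^365 = 1.065100: r/365 = 1.065100^(1/365) − 1 = 0.000173, so r = 0.063074 = 6.307%.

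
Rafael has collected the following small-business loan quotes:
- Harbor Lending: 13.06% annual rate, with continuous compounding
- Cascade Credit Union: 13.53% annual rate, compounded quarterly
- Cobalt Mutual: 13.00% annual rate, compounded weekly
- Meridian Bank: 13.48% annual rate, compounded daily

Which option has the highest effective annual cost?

Meridian Bank

Harbor Lending: e^0.1306 − 1 = 13.951%
Cascade Credit Union: (1 + 0.1353/4)^4 − 1 = 14.232%
Cobalt Mutual: (1 + 0.1300/52)^52 − 1 = 13.864%
Meridian Bank: (1 + 0.1348/365)^365 − 1 = 14.428%
The highest effective annual rate is Meridian Bank at 14.428%.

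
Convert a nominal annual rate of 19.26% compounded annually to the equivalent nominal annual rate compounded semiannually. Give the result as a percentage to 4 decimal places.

Compounded annually, EAR = nominal = 0.192600.
Solve (1 + r/2)^2 = 1.192600: r/2 = 1.192600^(1/2) − 1 = 0.092062, so r = 0.184125 = 18.4125%.

18.4125%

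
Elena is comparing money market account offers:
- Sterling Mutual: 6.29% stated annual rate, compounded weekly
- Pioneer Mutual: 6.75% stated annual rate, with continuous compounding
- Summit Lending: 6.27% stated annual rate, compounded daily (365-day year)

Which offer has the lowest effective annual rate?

Summit Lending

Sterling Mutual: (1 + 0.0629/52)^52 − 1 = 6.488%
Pioneer Mutual: e^0.0675 − 1 = 6.983%
Summit Lending: (1 + 0.0627/365)^365 − 1 = 6.470%
The lowest effective annual rate is Summit Lending at 6.470%.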